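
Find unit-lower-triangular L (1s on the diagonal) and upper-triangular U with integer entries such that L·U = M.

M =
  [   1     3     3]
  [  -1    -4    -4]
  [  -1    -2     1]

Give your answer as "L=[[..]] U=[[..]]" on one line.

L=[[1,0,0],[-1,1,0],[-1,-1,1]] U=[[1,3,3],[0,-1,-1],[0,0,3]]

  row1 -= -1·row0 → [0,-1,-1]
  row2 -= -1·row0 → [0,1,4]
  row2 -= -1·row1 → [0,0,3]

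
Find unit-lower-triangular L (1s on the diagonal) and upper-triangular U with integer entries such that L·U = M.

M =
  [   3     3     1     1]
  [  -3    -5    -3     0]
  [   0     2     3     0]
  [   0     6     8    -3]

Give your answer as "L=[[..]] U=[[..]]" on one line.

L=[[1,0,0,0],[-1,1,0,0],[0,-1,1,0],[0,-3,2,1]] U=[[3,3,1,1],[0,-2,-2,1],[0,0,1,1],[0,0,0,-2]]

  row1 -= -1·row0 → [0,-2,-2,1]
  row2 -= 0·row0 → [0,2,3,0]
  row3 -= 0·row0 → [0,6,8,-3]
  row2 -= -1·row1 → [0,0,1,1]
  row3 -= -3·row1 → [0,0,2,0]
  row3 -= 2·row2 → [0,0,0,-2]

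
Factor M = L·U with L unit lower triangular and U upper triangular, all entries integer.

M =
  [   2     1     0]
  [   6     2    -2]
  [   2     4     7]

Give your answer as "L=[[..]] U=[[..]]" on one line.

L=[[1,0,0],[3,1,0],[1,-3,1]] U=[[2,1,0],[0,-1,-2],[0,0,1]]

  row1 -= 3·row0 → [0,-1,-2]
  row2 -= 1·row0 → [0,3,7]
  row2 -= -3·row1 → [0,0,1]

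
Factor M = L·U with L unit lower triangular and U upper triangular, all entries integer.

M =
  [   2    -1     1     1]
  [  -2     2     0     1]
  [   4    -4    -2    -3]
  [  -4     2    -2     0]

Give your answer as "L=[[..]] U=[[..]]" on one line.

L=[[1,0,0,0],[-1,1,0,0],[2,-2,1,0],[-2,0,0,1]] U=[[2,-1,1,1],[0,1,1,2],[0,0,-2,-1],[0,0,0,2]]

  r1 -= -1·r0 → [0,1,1,2]
  r2 -= 2·r0 → [0,-2,-4,-5]
  r3 -= -2·r0 → [0,0,0,2]
  r2 -= -2·r1 → [0,0,-2,-1]
  r3 -= 0·r1 → [0,0,0,2]
  r3 -= 0·r2 → [0,0,0,2]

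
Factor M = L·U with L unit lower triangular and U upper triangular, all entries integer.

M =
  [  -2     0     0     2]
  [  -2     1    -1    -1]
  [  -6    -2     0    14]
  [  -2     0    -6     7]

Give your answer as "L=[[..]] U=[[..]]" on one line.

L=[[1,0,0,0],[1,1,0,0],[3,-2,1,0],[1,0,3,1]] U=[[-2,0,0,2],[0,1,-1,-3],[0,0,-2,2],[0,0,0,-1]]

  row1 -= 1·row0 → [0,1,-1,-3]
  row2 -= 3·row0 → [0,-2,0,8]
  row3 -= 1·row0 → [0,0,-6,5]
  row2 -= -2·row1 → [0,0,-2,2]
  row3 -= 0·row1 → [0,0,-6,5]
  row3 -= 3·row2 → [0,0,0,-1]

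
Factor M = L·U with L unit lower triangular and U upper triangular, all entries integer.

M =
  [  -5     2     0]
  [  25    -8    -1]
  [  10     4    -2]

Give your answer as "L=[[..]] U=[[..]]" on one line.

L=[[1,0,0],[-5,1,0],[-2,4,1]] U=[[-5,2,0],[0,2,-1],[0,0,2]]

  R1 -= -5·R0 → [0,2,-1]
  R2 -= -2·R0 → [0,8,-2]
  R2 -= 4·R1 → [0,0,2]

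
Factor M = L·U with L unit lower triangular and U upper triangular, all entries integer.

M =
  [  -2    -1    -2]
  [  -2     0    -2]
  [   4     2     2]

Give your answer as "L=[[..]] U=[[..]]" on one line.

L=[[1,0,0],[1,1,0],[-2,0,1]] U=[[-2,-1,-2],[0,1,0],[0,0,-2]]

  row1 -= 1·row0 → [0,1,0]
  row2 -= -2·row0 → [0,0,-2]
  row2 -= 0·row1 → [0,0,-2]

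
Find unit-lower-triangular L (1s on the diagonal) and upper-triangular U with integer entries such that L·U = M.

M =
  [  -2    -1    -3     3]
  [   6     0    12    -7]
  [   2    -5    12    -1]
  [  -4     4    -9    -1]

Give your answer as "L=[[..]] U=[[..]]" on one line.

L=[[1,0,0,0],[-3,1,0,0],[-1,2,1,0],[2,-2,1,1]] U=[[-2,-1,-3,3],[0,-3,3,2],[0,0,3,-2],[0,0,0,-1]]

  row1 -= -3·row0 → [0,-3,3,2]
  row2 -= -1·row0 → [0,-6,9,2]
  row3 -= 2·row0 → [0,6,-3,-7]
  row2 -= 2·row1 → [0,0,3,-2]
  row3 -= -2·row1 → [0,0,3,-3]
  row3 -= 1·row2 → [0,0,0,-1]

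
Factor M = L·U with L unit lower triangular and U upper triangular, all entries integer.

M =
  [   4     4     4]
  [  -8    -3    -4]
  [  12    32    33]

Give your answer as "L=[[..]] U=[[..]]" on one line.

L=[[1,0,0],[-2,1,0],[3,4,1]] U=[[4,4,4],[0,5,4],[0,0,5]]

  row1 -= -2·row0 → [0,5,4]
  row2 -= 3·row0 → [0,20,21]
  row2 -= 4·row1 → [0,0,5]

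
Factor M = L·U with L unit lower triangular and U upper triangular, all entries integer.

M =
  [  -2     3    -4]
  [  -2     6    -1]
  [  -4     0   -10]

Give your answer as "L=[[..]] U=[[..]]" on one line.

L=[[1,0,0],[1,1,0],[2,-2,1]] U=[[-2,3,-4],[0,3,3],[0,0,4]]

  r1 -= 1·r0 → [0,3,3]
  r2 -= 2·r0 → [0,-6,-2]
  r2 -= -2·r1 → [0,0,4]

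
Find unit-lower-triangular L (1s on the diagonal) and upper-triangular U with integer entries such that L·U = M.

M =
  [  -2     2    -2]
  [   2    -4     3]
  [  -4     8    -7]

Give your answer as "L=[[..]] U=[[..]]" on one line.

L=[[1,0,0],[-1,1,0],[2,-2,1]] U=[[-2,2,-2],[0,-2,1],[0,0,-1]]

  r1 -= -1·r0 → [0,-2,1]
  r2 -= 2·r0 → [0,4,-3]
  r2 -= -2·r1 → [0,0,-1]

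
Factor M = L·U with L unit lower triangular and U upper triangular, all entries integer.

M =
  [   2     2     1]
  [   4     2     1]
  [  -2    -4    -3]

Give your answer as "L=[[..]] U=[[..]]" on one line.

L=[[1,0,0],[2,1,0],[-1,1,1]] U=[[2,2,1],[0,-2,-1],[0,0,-1]]

  row1 -= 2·row0 → [0,-2,-1]
  row2 -= -1·row0 → [0,-2,-2]
  row2 -= 1·row1 → [0,0,-1]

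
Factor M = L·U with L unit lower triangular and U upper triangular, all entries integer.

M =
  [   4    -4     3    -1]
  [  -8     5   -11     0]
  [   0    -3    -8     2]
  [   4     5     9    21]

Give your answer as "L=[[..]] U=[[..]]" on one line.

  R1 -= -2·R0 → [0,-3,-5,-2]
  R2 -= 0·R0 → [0,-3,-8,2]
  R3 -= 1·R0 → [0,9,6,22]
  R2 -= 1·R1 → [0,0,-3,4]
  R3 -= -3·R1 → [0,0,-9,16]
  R3 -= 3·R2 → [0,0,0,4]

L=[[1,0,0,0],[-2,1,0,0],[0,1,1,0],[1,-3,3,1]] U=[[4,-4,3,-1],[0,-3,-5,-2],[0,0,-3,4],[0,0,0,4]]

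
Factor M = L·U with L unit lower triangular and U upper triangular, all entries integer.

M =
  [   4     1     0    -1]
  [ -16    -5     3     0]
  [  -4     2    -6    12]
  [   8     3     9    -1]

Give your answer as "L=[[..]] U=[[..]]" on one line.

L=[[1,0,0,0],[-4,1,0,0],[-1,-3,1,0],[2,-1,4,1]] U=[[4,1,0,-1],[0,-1,3,-4],[0,0,3,-1],[0,0,0,1]]

  r1 -= -4·r0 → [0,-1,3,-4]
  r2 -= -1·r0 → [0,3,-6,11]
  r3 -= 2·r0 → [0,1,9,1]
  r2 -= -3·r1 → [0,0,3,-1]
  r3 -= -1·r1 → [0,0,12,-3]
  r3 -= 4·r2 → [0,0,0,1]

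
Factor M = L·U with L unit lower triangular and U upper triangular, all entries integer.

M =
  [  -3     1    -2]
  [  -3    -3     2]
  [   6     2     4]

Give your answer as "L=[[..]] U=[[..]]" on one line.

L=[[1,0,0],[1,1,0],[-2,-1,1]] U=[[-3,1,-2],[0,-4,4],[0,0,4]]

  r1 -= 1·r0 → [0,-4,4]
  r2 -= -2·r0 → [0,4,0]
  r2 -= -1·r1 → [0,0,4]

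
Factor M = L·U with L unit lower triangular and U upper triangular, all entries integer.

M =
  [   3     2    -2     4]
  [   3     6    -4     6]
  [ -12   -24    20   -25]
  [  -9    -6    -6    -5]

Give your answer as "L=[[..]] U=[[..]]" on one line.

L=[[1,0,0,0],[1,1,0,0],[-4,-4,1,0],[-3,0,-3,1]] U=[[3,2,-2,4],[0,4,-2,2],[0,0,4,-1],[0,0,0,4]]

  r1 -= 1·r0 → [0,4,-2,2]
  r2 -= -4·r0 → [0,-16,12,-9]
  r3 -= -3·r0 → [0,0,-12,7]
  r2 -= -4·r1 → [0,0,4,-1]
  r3 -= 0·r1 → [0,0,-12,7]
  r3 -= -3·r2 → [0,0,0,4]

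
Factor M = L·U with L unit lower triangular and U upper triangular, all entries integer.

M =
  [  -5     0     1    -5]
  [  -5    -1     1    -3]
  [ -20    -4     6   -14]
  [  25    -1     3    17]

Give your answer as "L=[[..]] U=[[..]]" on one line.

  R1 -= 1·R0 → [0,-1,0,2]
  R2 -= 4·R0 → [0,-4,2,6]
  R3 -= -5·R0 → [0,-1,8,-8]
  R2 -= 4·R1 → [0,0,2,-2]
  R3 -= 1·R1 → [0,0,8,-10]
  R3 -= 4·R2 → [0,0,0,-2]

L=[[1,0,0,0],[1,1,0,0],[4,4,1,0],[-5,1,4,1]] U=[[-5,0,1,-5],[0,-1,0,2],[0,0,2,-2],[0,0,0,-2]]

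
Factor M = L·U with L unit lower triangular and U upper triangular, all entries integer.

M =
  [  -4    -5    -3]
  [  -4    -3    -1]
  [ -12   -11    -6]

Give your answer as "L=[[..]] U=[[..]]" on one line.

L=[[1,0,0],[1,1,0],[3,2,1]] U=[[-4,-5,-3],[0,2,2],[0,0,-1]]

  R1 -= 1·R0 → [0,2,2]
  R2 -= 3·R0 → [0,4,3]
  R2 -= 2·R1 → [0,0,-1]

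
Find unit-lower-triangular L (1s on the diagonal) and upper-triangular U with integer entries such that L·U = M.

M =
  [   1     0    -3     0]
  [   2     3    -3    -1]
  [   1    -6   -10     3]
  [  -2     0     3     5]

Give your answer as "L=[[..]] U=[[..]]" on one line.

  r1 -= 2·r0 → [0,3,3,-1]
  r2 -= 1·r0 → [0,-6,-7,3]
  r3 -= -2·r0 → [0,0,-3,5]
  r2 -= -2·r1 → [0,0,-1,1]
  r3 -= 0·r1 → [0,0,-3,5]
  r3 -= 3·r2 → [0,0,0,2]

L=[[1,0,0,0],[2,1,0,0],[1,-2,1,0],[-2,0,3,1]] U=[[1,0,-3,0],[0,3,3,-1],[0,0,-1,1],[0,0,0,2]]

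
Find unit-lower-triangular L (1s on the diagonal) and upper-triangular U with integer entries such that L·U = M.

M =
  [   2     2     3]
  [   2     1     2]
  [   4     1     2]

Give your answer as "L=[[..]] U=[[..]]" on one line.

  R1 -= 1·R0 → [0,-1,-1]
  R2 -= 2·R0 → [0,-3,-4]
  R2 -= 3·R1 → [0,0,-1]

L=[[1,0,0],[1,1,0],[2,3,1]] U=[[2,2,3],[0,-1,-1],[0,0,-1]]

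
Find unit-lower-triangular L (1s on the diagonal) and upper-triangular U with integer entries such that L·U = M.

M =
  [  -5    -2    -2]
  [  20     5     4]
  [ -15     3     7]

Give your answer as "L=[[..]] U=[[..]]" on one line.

  row1 -= -4·row0 → [0,-3,-4]
  row2 -= 3·row0 → [0,9,13]
  row2 -= -3·row1 → [0,0,1]

L=[[1,0,0],[-4,1,0],[3,-3,1]] U=[[-5,-2,-2],[0,-3,-4],[0,0,1]]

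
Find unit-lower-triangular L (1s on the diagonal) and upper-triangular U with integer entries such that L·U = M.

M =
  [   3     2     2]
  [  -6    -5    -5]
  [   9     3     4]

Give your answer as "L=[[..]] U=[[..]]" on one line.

L=[[1,0,0],[-2,1,0],[3,3,1]] U=[[3,2,2],[0,-1,-1],[0,0,1]]

  row1 -= -2·row0 → [0,-1,-1]
  row2 -= 3·row0 → [0,-3,-2]
  row2 -= 3·row1 → [0,0,1]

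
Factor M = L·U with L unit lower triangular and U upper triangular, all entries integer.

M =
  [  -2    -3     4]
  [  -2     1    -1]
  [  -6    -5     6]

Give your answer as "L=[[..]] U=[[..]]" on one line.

L=[[1,0,0],[1,1,0],[3,1,1]] U=[[-2,-3,4],[0,4,-5],[0,0,-1]]

  row1 -= 1·row0 → [0,4,-5]
  row2 -= 3·row0 → [0,4,-6]
  row2 -= 1·row1 → [0,0,-1]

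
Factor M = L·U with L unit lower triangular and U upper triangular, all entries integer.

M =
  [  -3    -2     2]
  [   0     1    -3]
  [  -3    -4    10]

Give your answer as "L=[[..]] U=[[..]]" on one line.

L=[[1,0,0],[0,1,0],[1,-2,1]] U=[[-3,-2,2],[0,1,-3],[0,0,2]]

  R1 -= 0·R0 → [0,1,-3]
  R2 -= 1·R0 → [0,-2,8]
  R2 -= -2·R1 → [0,0,2]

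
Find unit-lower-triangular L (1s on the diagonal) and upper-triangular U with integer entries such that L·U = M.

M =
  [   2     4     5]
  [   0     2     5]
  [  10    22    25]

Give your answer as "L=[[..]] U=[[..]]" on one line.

  row1 -= 0·row0 → [0,2,5]
  row2 -= 5·row0 → [0,2,0]
  row2 -= 1·row1 → [0,0,-5]

L=[[1,0,0],[0,1,0],[5,1,1]] U=[[2,4,5],[0,2,5],[0,0,-5]]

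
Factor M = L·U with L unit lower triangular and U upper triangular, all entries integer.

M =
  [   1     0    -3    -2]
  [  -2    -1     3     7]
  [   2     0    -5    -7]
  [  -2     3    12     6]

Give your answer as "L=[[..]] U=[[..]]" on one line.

  r1 -= -2·r0 → [0,-1,-3,3]
  r2 -= 2·r0 → [0,0,1,-3]
  r3 -= -2·r0 → [0,3,6,2]
  r2 -= 0·r1 → [0,0,1,-3]
  r3 -= -3·r1 → [0,0,-3,11]
  r3 -= -3·r2 → [0,0,0,2]

L=[[1,0,0,0],[-2,1,0,0],[2,0,1,0],[-2,-3,-3,1]] U=[[1,0,-3,-2],[0,-1,-3,3],[0,0,1,-3],[0,0,0,2]]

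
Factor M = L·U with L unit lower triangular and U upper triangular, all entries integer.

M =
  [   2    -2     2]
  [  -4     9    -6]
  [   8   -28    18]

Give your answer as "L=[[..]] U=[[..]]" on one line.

L=[[1,0,0],[-2,1,0],[4,-4,1]] U=[[2,-2,2],[0,5,-2],[0,0,2]]

  R1 -= -2·R0 → [0,5,-2]
  R2 -= 4·R0 → [0,-20,10]
  R2 -= -4·R1 → [0,0,2]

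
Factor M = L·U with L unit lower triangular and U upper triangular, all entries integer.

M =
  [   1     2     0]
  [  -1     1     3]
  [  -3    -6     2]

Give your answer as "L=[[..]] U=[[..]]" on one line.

L=[[1,0,0],[-1,1,0],[-3,0,1]] U=[[1,2,0],[0,3,3],[0,0,2]]

  row1 -= -1·row0 → [0,3,3]
  row2 -= -3·row0 → [0,0,2]
  row2 -= 0·row1 → [0,0,2]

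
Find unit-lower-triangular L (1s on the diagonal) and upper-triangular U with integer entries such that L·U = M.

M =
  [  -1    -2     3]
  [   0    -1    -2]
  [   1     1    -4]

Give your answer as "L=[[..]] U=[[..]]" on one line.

  R1 -= 0·R0 → [0,-1,-2]
  R2 -= -1·R0 → [0,-1,-1]
  R2 -= 1·R1 → [0,0,1]

L=[[1,0,0],[0,1,0],[-1,1,1]] U=[[-1,-2,3],[0,-1,-2],[0,0,1]]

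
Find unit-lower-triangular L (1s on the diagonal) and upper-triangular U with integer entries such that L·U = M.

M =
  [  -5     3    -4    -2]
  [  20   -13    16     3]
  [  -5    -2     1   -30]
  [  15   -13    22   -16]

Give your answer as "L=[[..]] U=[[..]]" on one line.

  r1 -= -4·r0 → [0,-1,0,-5]
  r2 -= 1·r0 → [0,-5,5,-28]
  r3 -= -3·r0 → [0,-4,10,-22]
  r2 -= 5·r1 → [0,0,5,-3]
  r3 -= 4·r1 → [0,0,10,-2]
  r3 -= 2·r2 → [0,0,0,4]

L=[[1,0,0,0],[-4,1,0,0],[1,5,1,0],[-3,4,2,1]] U=[[-5,3,-4,-2],[0,-1,0,-5],[0,0,5,-3],[0,0,0,4]]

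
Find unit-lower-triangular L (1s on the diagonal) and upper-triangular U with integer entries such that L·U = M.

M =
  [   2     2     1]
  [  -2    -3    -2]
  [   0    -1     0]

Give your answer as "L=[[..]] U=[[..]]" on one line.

L=[[1,0,0],[-1,1,0],[0,1,1]] U=[[2,2,1],[0,-1,-1],[0,0,1]]

  row1 -= -1·row0 → [0,-1,-1]
  row2 -= 0·row0 → [0,-1,0]
  row2 -= 1·row1 → [0,0,1]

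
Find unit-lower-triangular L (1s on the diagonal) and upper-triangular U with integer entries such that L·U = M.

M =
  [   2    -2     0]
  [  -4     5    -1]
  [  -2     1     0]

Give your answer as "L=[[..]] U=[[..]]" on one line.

  R1 -= -2·R0 → [0,1,-1]
  R2 -= -1·R0 → [0,-1,0]
  R2 -= -1·R1 → [0,0,-1]

L=[[1,0,0],[-2,1,0],[-1,-1,1]] U=[[2,-2,0],[0,1,-1],[0,0,-1]]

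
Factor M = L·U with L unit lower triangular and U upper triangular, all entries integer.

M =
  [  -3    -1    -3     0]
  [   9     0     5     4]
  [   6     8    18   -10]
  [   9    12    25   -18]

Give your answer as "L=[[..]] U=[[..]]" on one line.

  r1 -= -3·r0 → [0,-3,-4,4]
  r2 -= -2·r0 → [0,6,12,-10]
  r3 -= -3·r0 → [0,9,16,-18]
  r2 -= -2·r1 → [0,0,4,-2]
  r3 -= -3·r1 → [0,0,4,-6]
  r3 -= 1·r2 → [0,0,0,-4]

L=[[1,0,0,0],[-3,1,0,0],[-2,-2,1,0],[-3,-3,1,1]] U=[[-3,-1,-3,0],[0,-3,-4,4],[0,0,4,-2],[0,0,0,-4]]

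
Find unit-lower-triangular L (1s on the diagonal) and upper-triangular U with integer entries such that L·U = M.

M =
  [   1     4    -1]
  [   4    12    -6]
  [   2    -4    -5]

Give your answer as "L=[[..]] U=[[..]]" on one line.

  R1 -= 4·R0 → [0,-4,-2]
  R2 -= 2·R0 → [0,-12,-3]
  R2 -= 3·R1 → [0,0,3]

L=[[1,0,0],[4,1,0],[2,3,1]] U=[[1,4,-1],[0,-4,-2],[0,0,3]]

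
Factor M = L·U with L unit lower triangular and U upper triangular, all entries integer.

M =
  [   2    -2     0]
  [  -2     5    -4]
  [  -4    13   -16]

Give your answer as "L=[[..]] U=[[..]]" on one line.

  R1 -= -1·R0 → [0,3,-4]
  R2 -= -2·R0 → [0,9,-16]
  R2 -= 3·R1 → [0,0,-4]

L=[[1,0,0],[-1,1,0],[-2,3,1]] U=[[2,-2,0],[0,3,-4],[0,0,-4]]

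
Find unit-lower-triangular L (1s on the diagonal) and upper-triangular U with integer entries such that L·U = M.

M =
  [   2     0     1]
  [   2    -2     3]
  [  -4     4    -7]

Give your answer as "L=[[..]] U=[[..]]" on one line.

L=[[1,0,0],[1,1,0],[-2,-2,1]] U=[[2,0,1],[0,-2,2],[0,0,-1]]

  R1 -= 1·R0 → [0,-2,2]
  R2 -= -2·R0 → [0,4,-5]
  R2 -= -2·R1 → [0,0,-1]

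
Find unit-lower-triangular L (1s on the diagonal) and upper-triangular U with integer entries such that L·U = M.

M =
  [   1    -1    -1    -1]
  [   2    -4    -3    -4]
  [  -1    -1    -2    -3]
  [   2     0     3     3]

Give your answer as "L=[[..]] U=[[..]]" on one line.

  row1 -= 2·row0 → [0,-2,-1,-2]
  row2 -= -1·row0 → [0,-2,-3,-4]
  row3 -= 2·row0 → [0,2,5,5]
  row2 -= 1·row1 → [0,0,-2,-2]
  row3 -= -1·row1 → [0,0,4,3]
  row3 -= -2·row2 → [0,0,0,-1]

L=[[1,0,0,0],[2,1,0,0],[-1,1,1,0],[2,-1,-2,1]] U=[[1,-1,-1,-1],[0,-2,-1,-2],[0,0,-2,-2],[0,0,0,-1]]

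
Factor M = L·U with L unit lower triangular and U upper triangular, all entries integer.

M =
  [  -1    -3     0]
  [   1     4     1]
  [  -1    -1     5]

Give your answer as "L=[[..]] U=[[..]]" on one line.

L=[[1,0,0],[-1,1,0],[1,2,1]] U=[[-1,-3,0],[0,1,1],[0,0,3]]

  row1 -= -1·row0 → [0,1,1]
  row2 -= 1·row0 → [0,2,5]
  row2 -= 2·row1 → [0,0,3]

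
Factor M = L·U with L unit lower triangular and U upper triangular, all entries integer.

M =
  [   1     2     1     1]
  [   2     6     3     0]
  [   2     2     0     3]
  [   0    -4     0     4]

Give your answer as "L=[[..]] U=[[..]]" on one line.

  r1 -= 2·r0 → [0,2,1,-2]
  r2 -= 2·r0 → [0,-2,-2,1]
  r3 -= 0·r0 → [0,-4,0,4]
  r2 -= -1·r1 → [0,0,-1,-1]
  r3 -= -2·r1 → [0,0,2,0]
  r3 -= -2·r2 → [0,0,0,-2]

L=[[1,0,0,0],[2,1,0,0],[2,-1,1,0],[0,-2,-2,1]] U=[[1,2,1,1],[0,2,1,-2],[0,0,-1,-1],[0,0,0,-2]]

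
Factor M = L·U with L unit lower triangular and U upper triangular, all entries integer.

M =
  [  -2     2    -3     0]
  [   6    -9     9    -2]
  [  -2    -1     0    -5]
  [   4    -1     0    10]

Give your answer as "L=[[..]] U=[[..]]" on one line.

  R1 -= -3·R0 → [0,-3,0,-2]
  R2 -= 1·R0 → [0,-3,3,-5]
  R3 -= -2·R0 → [0,3,-6,10]
  R2 -= 1·R1 → [0,0,3,-3]
  R3 -= -1·R1 → [0,0,-6,8]
  R3 -= -2·R2 → [0,0,0,2]

L=[[1,0,0,0],[-3,1,0,0],[1,1,1,0],[-2,-1,-2,1]] U=[[-2,2,-3,0],[0,-3,0,-2],[0,0,3,-3],[0,0,0,2]]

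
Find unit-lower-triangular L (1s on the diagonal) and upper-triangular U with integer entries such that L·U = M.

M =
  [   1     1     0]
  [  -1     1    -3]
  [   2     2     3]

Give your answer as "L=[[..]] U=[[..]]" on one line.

  r1 -= -1·r0 → [0,2,-3]
  r2 -= 2·r0 → [0,0,3]
  r2 -= 0·r1 → [0,0,3]

L=[[1,0,0],[-1,1,0],[2,0,1]] U=[[1,1,0],[0,2,-3],[0,0,3]]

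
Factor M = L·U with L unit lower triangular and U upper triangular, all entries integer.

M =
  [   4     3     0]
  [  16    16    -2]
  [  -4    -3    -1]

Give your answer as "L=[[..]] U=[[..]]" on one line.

L=[[1,0,0],[4,1,0],[-1,0,1]] U=[[4,3,0],[0,4,-2],[0,0,-1]]

  R1 -= 4·R0 → [0,4,-2]
  R2 -= -1·R0 → [0,0,-1]
  R2 -= 0·R1 → [0,0,-1]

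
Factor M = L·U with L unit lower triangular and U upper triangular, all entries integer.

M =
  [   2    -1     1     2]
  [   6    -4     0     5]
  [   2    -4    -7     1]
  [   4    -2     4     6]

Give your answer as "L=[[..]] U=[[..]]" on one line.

L=[[1,0,0,0],[3,1,0,0],[1,3,1,0],[2,0,2,1]] U=[[2,-1,1,2],[0,-1,-3,-1],[0,0,1,2],[0,0,0,-2]]

  r1 -= 3·r0 → [0,-1,-3,-1]
  r2 -= 1·r0 → [0,-3,-8,-1]
  r3 -= 2·r0 → [0,0,2,2]
  r2 -= 3·r1 → [0,0,1,2]
  r3 -= 0·r1 → [0,0,2,2]
  r3 -= 2·r2 → [0,0,0,-2]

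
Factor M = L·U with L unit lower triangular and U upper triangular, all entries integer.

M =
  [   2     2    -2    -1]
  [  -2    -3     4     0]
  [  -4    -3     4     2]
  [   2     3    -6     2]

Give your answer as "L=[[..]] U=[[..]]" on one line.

  row1 -= -1·row0 → [0,-1,2,-1]
  row2 -= -2·row0 → [0,1,0,0]
  row3 -= 1·row0 → [0,1,-4,3]
  row2 -= -1·row1 → [0,0,2,-1]
  row3 -= -1·row1 → [0,0,-2,2]
  row3 -= -1·row2 → [0,0,0,1]

L=[[1,0,0,0],[-1,1,0,0],[-2,-1,1,0],[1,-1,-1,1]] U=[[2,2,-2,-1],[0,-1,2,-1],[0,0,2,-1],[0,0,0,1]]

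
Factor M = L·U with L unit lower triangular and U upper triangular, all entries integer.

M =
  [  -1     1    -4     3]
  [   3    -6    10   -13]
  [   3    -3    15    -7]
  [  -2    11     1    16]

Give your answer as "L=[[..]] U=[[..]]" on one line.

  R1 -= -3·R0 → [0,-3,-2,-4]
  R2 -= -3·R0 → [0,0,3,2]
  R3 -= 2·R0 → [0,9,9,10]
  R2 -= 0·R1 → [0,0,3,2]
  R3 -= -3·R1 → [0,0,3,-2]
  R3 -= 1·R2 → [0,0,0,-4]

L=[[1,0,0,0],[-3,1,0,0],[-3,0,1,0],[2,-3,1,1]] U=[[-1,1,-4,3],[0,-3,-2,-4],[0,0,3,2],[0,0,0,-4]]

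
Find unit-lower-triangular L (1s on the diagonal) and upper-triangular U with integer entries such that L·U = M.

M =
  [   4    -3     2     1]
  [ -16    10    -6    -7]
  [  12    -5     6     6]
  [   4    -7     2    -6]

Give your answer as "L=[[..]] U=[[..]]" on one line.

L=[[1,0,0,0],[-4,1,0,0],[3,-2,1,0],[1,2,-1,1]] U=[[4,-3,2,1],[0,-2,2,-3],[0,0,4,-3],[0,0,0,-4]]

  R1 -= -4·R0 → [0,-2,2,-3]
  R2 -= 3·R0 → [0,4,0,3]
  R3 -= 1·R0 → [0,-4,0,-7]
  R2 -= -2·R1 → [0,0,4,-3]
  R3 -= 2·R1 → [0,0,-4,-1]
  R3 -= -1·R2 → [0,0,0,-4]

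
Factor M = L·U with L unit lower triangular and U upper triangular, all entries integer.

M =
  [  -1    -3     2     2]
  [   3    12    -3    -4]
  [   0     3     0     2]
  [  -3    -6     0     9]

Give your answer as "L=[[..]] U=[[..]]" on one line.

L=[[1,0,0,0],[-3,1,0,0],[0,1,1,0],[3,1,3,1]] U=[[-1,-3,2,2],[0,3,3,2],[0,0,-3,0],[0,0,0,1]]

  r1 -= -3·r0 → [0,3,3,2]
  r2 -= 0·r0 → [0,3,0,2]
  r3 -= 3·r0 → [0,3,-6,3]
  r2 -= 1·r1 → [0,0,-3,0]
  r3 -= 1·r1 → [0,0,-9,1]
  r3 -= 3·r2 → [0,0,0,1]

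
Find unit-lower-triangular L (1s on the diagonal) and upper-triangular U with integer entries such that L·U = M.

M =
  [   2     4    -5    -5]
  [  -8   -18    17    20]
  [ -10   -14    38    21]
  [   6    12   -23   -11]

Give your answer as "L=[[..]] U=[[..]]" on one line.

L=[[1,0,0,0],[-4,1,0,0],[-5,-3,1,0],[3,0,-2,1]] U=[[2,4,-5,-5],[0,-2,-3,0],[0,0,4,-4],[0,0,0,-4]]

  row1 -= -4·row0 → [0,-2,-3,0]
  row2 -= -5·row0 → [0,6,13,-4]
  row3 -= 3·row0 → [0,0,-8,4]
  row2 -= -3·row1 → [0,0,4,-4]
  row3 -= 0·row1 → [0,0,-8,4]
  row3 -= -2·row2 → [0,0,0,-4]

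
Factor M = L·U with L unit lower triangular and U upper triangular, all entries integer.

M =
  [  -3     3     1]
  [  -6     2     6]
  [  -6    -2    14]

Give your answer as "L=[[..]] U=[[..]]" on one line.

L=[[1,0,0],[2,1,0],[2,2,1]] U=[[-3,3,1],[0,-4,4],[0,0,4]]

  r1 -= 2·r0 → [0,-4,4]
  r2 -= 2·r0 → [0,-8,12]
  r2 -= 2·r1 → [0,0,4]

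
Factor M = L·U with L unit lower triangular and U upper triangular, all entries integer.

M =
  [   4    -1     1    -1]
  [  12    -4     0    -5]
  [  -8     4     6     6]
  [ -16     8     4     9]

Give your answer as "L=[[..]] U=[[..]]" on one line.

L=[[1,0,0,0],[3,1,0,0],[-2,-2,1,0],[-4,-4,-2,1]] U=[[4,-1,1,-1],[0,-1,-3,-2],[0,0,2,0],[0,0,0,-3]]

  r1 -= 3·r0 → [0,-1,-3,-2]
  r2 -= -2·r0 → [0,2,8,4]
  r3 -= -4·r0 → [0,4,8,5]
  r2 -= -2·r1 → [0,0,2,0]
  r3 -= -4·r1 → [0,0,-4,-3]
  r3 -= -2·r2 → [0,0,0,-3]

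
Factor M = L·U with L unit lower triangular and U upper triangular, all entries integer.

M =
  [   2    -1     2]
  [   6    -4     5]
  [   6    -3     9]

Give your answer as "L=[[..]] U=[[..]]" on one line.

  r1 -= 3·r0 → [0,-1,-1]
  r2 -= 3·r0 → [0,0,3]
  r2 -= 0·r1 → [0,0,3]

L=[[1,0,0],[3,1,0],[3,0,1]] U=[[2,-1,2],[0,-1,-1],[0,0,3]]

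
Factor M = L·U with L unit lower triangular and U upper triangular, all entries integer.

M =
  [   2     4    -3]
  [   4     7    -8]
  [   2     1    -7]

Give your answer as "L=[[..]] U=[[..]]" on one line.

L=[[1,0,0],[2,1,0],[1,3,1]] U=[[2,4,-3],[0,-1,-2],[0,0,2]]

  row1 -= 2·row0 → [0,-1,-2]
  row2 -= 1·row0 → [0,-3,-4]
  row2 -= 3·row1 → [0,0,2]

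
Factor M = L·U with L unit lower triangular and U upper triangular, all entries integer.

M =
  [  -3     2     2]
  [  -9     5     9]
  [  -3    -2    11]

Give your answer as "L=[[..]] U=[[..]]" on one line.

  R1 -= 3·R0 → [0,-1,3]
  R2 -= 1·R0 → [0,-4,9]
  R2 -= 4·R1 → [0,0,-3]

L=[[1,0,0],[3,1,0],[1,4,1]] U=[[-3,2,2],[0,-1,3],[0,0,-3]]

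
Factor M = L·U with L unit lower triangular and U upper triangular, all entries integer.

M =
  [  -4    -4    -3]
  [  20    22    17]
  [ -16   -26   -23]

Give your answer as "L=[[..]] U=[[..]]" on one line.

L=[[1,0,0],[-5,1,0],[4,-5,1]] U=[[-4,-4,-3],[0,2,2],[0,0,-1]]

  row1 -= -5·row0 → [0,2,2]
  row2 -= 4·row0 → [0,-10,-11]
  row2 -= -5·row1 → [0,0,-1]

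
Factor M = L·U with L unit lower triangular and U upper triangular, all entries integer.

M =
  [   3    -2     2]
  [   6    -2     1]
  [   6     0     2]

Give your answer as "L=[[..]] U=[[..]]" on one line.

  r1 -= 2·r0 → [0,2,-3]
  r2 -= 2·r0 → [0,4,-2]
  r2 -= 2·r1 → [0,0,4]

L=[[1,0,0],[2,1,0],[2,2,1]] U=[[3,-2,2],[0,2,-3],[0,0,4]]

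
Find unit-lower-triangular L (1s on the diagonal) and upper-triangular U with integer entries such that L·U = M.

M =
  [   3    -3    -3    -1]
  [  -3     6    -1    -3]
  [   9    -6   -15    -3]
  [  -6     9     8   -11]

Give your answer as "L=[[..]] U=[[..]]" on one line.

L=[[1,0,0,0],[-1,1,0,0],[3,1,1,0],[-2,1,-3,1]] U=[[3,-3,-3,-1],[0,3,-4,-4],[0,0,-2,4],[0,0,0,3]]

  r1 -= -1·r0 → [0,3,-4,-4]
  r2 -= 3·r0 → [0,3,-6,0]
  r3 -= -2·r0 → [0,3,2,-13]
  r2 -= 1·r1 → [0,0,-2,4]
  r3 -= 1·r1 → [0,0,6,-9]
  r3 -= -3·r2 → [0,0,0,3]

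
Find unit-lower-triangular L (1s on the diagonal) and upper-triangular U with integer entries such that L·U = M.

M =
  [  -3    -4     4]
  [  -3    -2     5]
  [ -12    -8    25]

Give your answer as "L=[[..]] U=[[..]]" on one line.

  R1 -= 1·R0 → [0,2,1]
  R2 -= 4·R0 → [0,8,9]
  R2 -= 4·R1 → [0,0,5]

L=[[1,0,0],[1,1,0],[4,4,1]] U=[[-3,-4,4],[0,2,1],[0,0,5]]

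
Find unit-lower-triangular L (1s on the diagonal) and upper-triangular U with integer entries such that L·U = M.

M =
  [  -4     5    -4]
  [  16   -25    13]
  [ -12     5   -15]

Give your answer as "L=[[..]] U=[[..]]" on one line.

L=[[1,0,0],[-4,1,0],[3,2,1]] U=[[-4,5,-4],[0,-5,-3],[0,0,3]]

  r1 -= -4·r0 → [0,-5,-3]
  r2 -= 3·r0 → [0,-10,-3]
  r2 -= 2·r1 → [0,0,3]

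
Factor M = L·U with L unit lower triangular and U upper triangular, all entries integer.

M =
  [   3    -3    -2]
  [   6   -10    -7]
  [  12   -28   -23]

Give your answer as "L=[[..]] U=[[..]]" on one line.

L=[[1,0,0],[2,1,0],[4,4,1]] U=[[3,-3,-2],[0,-4,-3],[0,0,-3]]

  row1 -= 2·row0 → [0,-4,-3]
  row2 -= 4·row0 → [0,-16,-15]
  row2 -= 4·row1 → [0,0,-3]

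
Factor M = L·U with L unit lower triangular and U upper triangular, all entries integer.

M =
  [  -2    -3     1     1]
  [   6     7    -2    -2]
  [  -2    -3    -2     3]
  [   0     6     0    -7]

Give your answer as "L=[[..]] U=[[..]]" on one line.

L=[[1,0,0,0],[-3,1,0,0],[1,0,1,0],[0,-3,-1,1]] U=[[-2,-3,1,1],[0,-2,1,1],[0,0,-3,2],[0,0,0,-2]]

  row1 -= -3·row0 → [0,-2,1,1]
  row2 -= 1·row0 → [0,0,-3,2]
  row3 -= 0·row0 → [0,6,0,-7]
  row2 -= 0·row1 → [0,0,-3,2]
  row3 -= -3·row1 → [0,0,3,-4]
  row3 -= -1·row2 → [0,0,0,-2]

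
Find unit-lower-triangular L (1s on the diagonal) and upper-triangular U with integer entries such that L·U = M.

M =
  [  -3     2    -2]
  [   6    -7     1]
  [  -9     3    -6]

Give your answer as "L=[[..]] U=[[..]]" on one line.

L=[[1,0,0],[-2,1,0],[3,1,1]] U=[[-3,2,-2],[0,-3,-3],[0,0,3]]

  r1 -= -2·r0 → [0,-3,-3]
  r2 -= 3·r0 → [0,-3,0]
  r2 -= 1·r1 → [0,0,3]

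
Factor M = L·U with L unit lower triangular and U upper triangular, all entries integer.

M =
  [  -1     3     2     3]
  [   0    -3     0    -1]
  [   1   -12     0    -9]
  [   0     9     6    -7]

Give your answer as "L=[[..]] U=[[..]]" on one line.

  row1 -= 0·row0 → [0,-3,0,-1]
  row2 -= -1·row0 → [0,-9,2,-6]
  row3 -= 0·row0 → [0,9,6,-7]
  row2 -= 3·row1 → [0,0,2,-3]
  row3 -= -3·row1 → [0,0,6,-10]
  row3 -= 3·row2 → [0,0,0,-1]

L=[[1,0,0,0],[0,1,0,0],[-1,3,1,0],[0,-3,3,1]] U=[[-1,3,2,3],[0,-3,0,-1],[0,0,2,-3],[0,0,0,-1]]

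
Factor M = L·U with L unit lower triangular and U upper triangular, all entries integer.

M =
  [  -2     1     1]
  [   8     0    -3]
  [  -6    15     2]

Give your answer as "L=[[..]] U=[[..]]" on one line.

  row1 -= -4·row0 → [0,4,1]
  row2 -= 3·row0 → [0,12,-1]
  row2 -= 3·row1 → [0,0,-4]

L=[[1,0,0],[-4,1,0],[3,3,1]] U=[[-2,1,1],[0,4,1],[0,0,-4]]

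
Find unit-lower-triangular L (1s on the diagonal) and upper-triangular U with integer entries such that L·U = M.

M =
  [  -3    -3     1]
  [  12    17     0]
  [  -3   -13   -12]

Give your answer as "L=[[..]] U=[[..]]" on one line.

  R1 -= -4·R0 → [0,5,4]
  R2 -= 1·R0 → [0,-10,-13]
  R2 -= -2·R1 → [0,0,-5]

L=[[1,0,0],[-4,1,0],[1,-2,1]] U=[[-3,-3,1],[0,5,4],[0,0,-5]]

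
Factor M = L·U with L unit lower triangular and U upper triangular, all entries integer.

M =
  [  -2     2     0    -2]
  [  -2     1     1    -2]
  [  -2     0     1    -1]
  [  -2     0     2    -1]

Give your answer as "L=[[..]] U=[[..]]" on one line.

  r1 -= 1·r0 → [0,-1,1,0]
  r2 -= 1·r0 → [0,-2,1,1]
  r3 -= 1·r0 → [0,-2,2,1]
  r2 -= 2·r1 → [0,0,-1,1]
  r3 -= 2·r1 → [0,0,0,1]
  r3 -= 0·r2 → [0,0,0,1]

L=[[1,0,0,0],[1,1,0,0],[1,2,1,0],[1,2,0,1]] U=[[-2,2,0,-2],[0,-1,1,0],[0,0,-1,1],[0,0,0,1]]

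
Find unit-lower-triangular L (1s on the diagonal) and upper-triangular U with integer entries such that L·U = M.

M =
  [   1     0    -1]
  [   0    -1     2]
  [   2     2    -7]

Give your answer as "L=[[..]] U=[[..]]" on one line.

L=[[1,0,0],[0,1,0],[2,-2,1]] U=[[1,0,-1],[0,-1,2],[0,0,-1]]

  r1 -= 0·r0 → [0,-1,2]
  r2 -= 2·r0 → [0,2,-5]
  r2 -= -2·r1 → [0,0,-1]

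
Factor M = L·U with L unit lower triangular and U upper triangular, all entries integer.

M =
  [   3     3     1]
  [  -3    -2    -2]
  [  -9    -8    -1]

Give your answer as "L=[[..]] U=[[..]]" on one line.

L=[[1,0,0],[-1,1,0],[-3,1,1]] U=[[3,3,1],[0,1,-1],[0,0,3]]

  R1 -= -1·R0 → [0,1,-1]
  R2 -= -3·R0 → [0,1,2]
  R2 -= 1·R1 → [0,0,3]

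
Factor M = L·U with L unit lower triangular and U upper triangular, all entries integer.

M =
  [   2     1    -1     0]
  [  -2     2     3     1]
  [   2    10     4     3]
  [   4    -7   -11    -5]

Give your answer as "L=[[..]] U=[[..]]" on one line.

L=[[1,0,0,0],[-1,1,0,0],[1,3,1,0],[2,-3,3,1]] U=[[2,1,-1,0],[0,3,2,1],[0,0,-1,0],[0,0,0,-2]]

  r1 -= -1·r0 → [0,3,2,1]
  r2 -= 1·r0 → [0,9,5,3]
  r3 -= 2·r0 → [0,-9,-9,-5]
  r2 -= 3·r1 → [0,0,-1,0]
  r3 -= -3·r1 → [0,0,-3,-2]
  r3 -= 3·r2 → [0,0,0,-2]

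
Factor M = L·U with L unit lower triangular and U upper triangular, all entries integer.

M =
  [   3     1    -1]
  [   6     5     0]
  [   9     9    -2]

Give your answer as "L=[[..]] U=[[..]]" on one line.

  row1 -= 2·row0 → [0,3,2]
  row2 -= 3·row0 → [0,6,1]
  row2 -= 2·row1 → [0,0,-3]

L=[[1,0,0],[2,1,0],[3,2,1]] U=[[3,1,-1],[0,3,2],[0,0,-3]]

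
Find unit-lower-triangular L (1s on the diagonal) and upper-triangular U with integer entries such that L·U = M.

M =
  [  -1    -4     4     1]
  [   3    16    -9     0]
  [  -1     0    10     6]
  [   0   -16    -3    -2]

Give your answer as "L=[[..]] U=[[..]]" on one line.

L=[[1,0,0,0],[-3,1,0,0],[1,1,1,0],[0,-4,3,1]] U=[[-1,-4,4,1],[0,4,3,3],[0,0,3,2],[0,0,0,4]]

  row1 -= -3·row0 → [0,4,3,3]
  row2 -= 1·row0 → [0,4,6,5]
  row3 -= 0·row0 → [0,-16,-3,-2]
  row2 -= 1·row1 → [0,0,3,2]
  row3 -= -4·row1 → [0,0,9,10]
  row3 -= 3·row2 → [0,0,0,4]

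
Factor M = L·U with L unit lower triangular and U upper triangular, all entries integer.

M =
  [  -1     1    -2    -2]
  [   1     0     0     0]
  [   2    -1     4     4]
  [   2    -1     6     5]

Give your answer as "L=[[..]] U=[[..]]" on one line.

L=[[1,0,0,0],[-1,1,0,0],[-2,1,1,0],[-2,1,2,1]] U=[[-1,1,-2,-2],[0,1,-2,-2],[0,0,2,2],[0,0,0,-1]]

  row1 -= -1·row0 → [0,1,-2,-2]
  row2 -= -2·row0 → [0,1,0,0]
  row3 -= -2·row0 → [0,1,2,1]
  row2 -= 1·row1 → [0,0,2,2]
  row3 -= 1·row1 → [0,0,4,3]
  row3 -= 2·row2 → [0,0,0,-1]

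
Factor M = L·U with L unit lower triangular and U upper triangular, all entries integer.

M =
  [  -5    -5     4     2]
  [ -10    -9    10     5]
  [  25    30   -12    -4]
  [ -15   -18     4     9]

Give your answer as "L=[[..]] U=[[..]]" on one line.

L=[[1,0,0,0],[2,1,0,0],[-5,5,1,0],[3,-3,1,1]] U=[[-5,-5,4,2],[0,1,2,1],[0,0,-2,1],[0,0,0,5]]

  R1 -= 2·R0 → [0,1,2,1]
  R2 -= -5·R0 → [0,5,8,6]
  R3 -= 3·R0 → [0,-3,-8,3]
  R2 -= 5·R1 → [0,0,-2,1]
  R3 -= -3·R1 → [0,0,-2,6]
  R3 -= 1·R2 → [0,0,0,5]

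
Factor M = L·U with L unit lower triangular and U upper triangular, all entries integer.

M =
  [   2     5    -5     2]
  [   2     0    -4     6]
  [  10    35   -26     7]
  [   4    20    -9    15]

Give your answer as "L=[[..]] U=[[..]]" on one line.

L=[[1,0,0,0],[1,1,0,0],[5,-2,1,0],[2,-2,3,1]] U=[[2,5,-5,2],[0,-5,1,4],[0,0,1,5],[0,0,0,4]]

  R1 -= 1·R0 → [0,-5,1,4]
  R2 -= 5·R0 → [0,10,-1,-3]
  R3 -= 2·R0 → [0,10,1,11]
  R2 -= -2·R1 → [0,0,1,5]
  R3 -= -2·R1 → [0,0,3,19]
  R3 -= 3·R2 → [0,0,0,4]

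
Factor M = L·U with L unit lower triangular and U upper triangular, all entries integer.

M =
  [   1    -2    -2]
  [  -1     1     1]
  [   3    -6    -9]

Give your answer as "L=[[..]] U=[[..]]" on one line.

L=[[1,0,0],[-1,1,0],[3,0,1]] U=[[1,-2,-2],[0,-1,-1],[0,0,-3]]

  r1 -= -1·r0 → [0,-1,-1]
  r2 -= 3·r0 → [0,0,-3]
  r2 -= 0·r1 → [0,0,-3]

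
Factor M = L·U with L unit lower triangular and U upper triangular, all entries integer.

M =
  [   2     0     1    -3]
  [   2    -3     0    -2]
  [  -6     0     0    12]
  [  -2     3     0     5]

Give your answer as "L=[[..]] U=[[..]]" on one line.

L=[[1,0,0,0],[1,1,0,0],[-3,0,1,0],[-1,-1,0,1]] U=[[2,0,1,-3],[0,-3,-1,1],[0,0,3,3],[0,0,0,3]]

  row1 -= 1·row0 → [0,-3,-1,1]
  row2 -= -3·row0 → [0,0,3,3]
  row3 -= -1·row0 → [0,3,1,2]
  row2 -= 0·row1 → [0,0,3,3]
  row3 -= -1·row1 → [0,0,0,3]
  row3 -= 0·row2 → [0,0,0,3]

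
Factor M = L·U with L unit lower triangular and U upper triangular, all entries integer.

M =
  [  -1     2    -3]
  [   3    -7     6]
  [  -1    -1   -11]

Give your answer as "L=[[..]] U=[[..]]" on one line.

L=[[1,0,0],[-3,1,0],[1,3,1]] U=[[-1,2,-3],[0,-1,-3],[0,0,1]]

  R1 -= -3·R0 → [0,-1,-3]
  R2 -= 1·R0 → [0,-3,-8]
  R2 -= 3·R1 → [0,0,1]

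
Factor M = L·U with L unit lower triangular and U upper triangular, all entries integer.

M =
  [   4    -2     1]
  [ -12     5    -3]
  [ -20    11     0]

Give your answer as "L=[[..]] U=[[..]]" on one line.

  row1 -= -3·row0 → [0,-1,0]
  row2 -= -5·row0 → [0,1,5]
  row2 -= -1·row1 → [0,0,5]

L=[[1,0,0],[-3,1,0],[-5,-1,1]] U=[[4,-2,1],[0,-1,0],[0,0,5]]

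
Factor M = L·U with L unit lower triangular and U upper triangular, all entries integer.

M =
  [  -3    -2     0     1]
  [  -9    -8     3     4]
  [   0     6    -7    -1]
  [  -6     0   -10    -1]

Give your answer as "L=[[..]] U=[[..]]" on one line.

  row1 -= 3·row0 → [0,-2,3,1]
  row2 -= 0·row0 → [0,6,-7,-1]
  row3 -= 2·row0 → [0,4,-10,-3]
  row2 -= -3·row1 → [0,0,2,2]
  row3 -= -2·row1 → [0,0,-4,-1]
  row3 -= -2·row2 → [0,0,0,3]

L=[[1,0,0,0],[3,1,0,0],[0,-3,1,0],[2,-2,-2,1]] U=[[-3,-2,0,1],[0,-2,3,1],[0,0,2,2],[0,0,0,3]]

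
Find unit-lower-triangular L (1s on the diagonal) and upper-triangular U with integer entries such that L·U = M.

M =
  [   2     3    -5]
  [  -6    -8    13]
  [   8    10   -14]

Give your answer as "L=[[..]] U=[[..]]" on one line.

  row1 -= -3·row0 → [0,1,-2]
  row2 -= 4·row0 → [0,-2,6]
  row2 -= -2·row1 → [0,0,2]

L=[[1,0,0],[-3,1,0],[4,-2,1]] U=[[2,3,-5],[0,1,-2],[0,0,2]]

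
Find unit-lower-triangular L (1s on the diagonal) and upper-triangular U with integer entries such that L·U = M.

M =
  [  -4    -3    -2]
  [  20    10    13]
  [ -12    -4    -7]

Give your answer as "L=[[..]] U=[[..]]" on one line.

L=[[1,0,0],[-5,1,0],[3,-1,1]] U=[[-4,-3,-2],[0,-5,3],[0,0,2]]

  r1 -= -5·r0 → [0,-5,3]
  r2 -= 3·r0 → [0,5,-1]
  r2 -= -1·r1 → [0,0,2]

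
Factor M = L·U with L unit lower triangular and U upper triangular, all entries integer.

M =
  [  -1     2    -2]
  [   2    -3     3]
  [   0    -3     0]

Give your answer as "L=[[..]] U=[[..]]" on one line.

  r1 -= -2·r0 → [0,1,-1]
  r2 -= 0·r0 → [0,-3,0]
  r2 -= -3·r1 → [0,0,-3]

L=[[1,0,0],[-2,1,0],[0,-3,1]] U=[[-1,2,-2],[0,1,-1],[0,0,-3]]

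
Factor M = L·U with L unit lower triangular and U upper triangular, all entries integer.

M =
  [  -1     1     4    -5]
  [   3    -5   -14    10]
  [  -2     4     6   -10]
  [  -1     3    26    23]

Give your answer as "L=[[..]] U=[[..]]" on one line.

  row1 -= -3·row0 → [0,-2,-2,-5]
  row2 -= 2·row0 → [0,2,-2,0]
  row3 -= 1·row0 → [0,2,22,28]
  row2 -= -1·row1 → [0,0,-4,-5]
  row3 -= -1·row1 → [0,0,20,23]
  row3 -= -5·row2 → [0,0,0,-2]

L=[[1,0,0,0],[-3,1,0,0],[2,-1,1,0],[1,-1,-5,1]] U=[[-1,1,4,-5],[0,-2,-2,-5],[0,0,-4,-5],[0,0,0,-2]]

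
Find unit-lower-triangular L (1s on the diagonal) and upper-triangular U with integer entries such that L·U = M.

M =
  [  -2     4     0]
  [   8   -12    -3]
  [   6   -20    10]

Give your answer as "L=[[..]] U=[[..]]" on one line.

L=[[1,0,0],[-4,1,0],[-3,-2,1]] U=[[-2,4,0],[0,4,-3],[0,0,4]]

  row1 -= -4·row0 → [0,4,-3]
  row2 -= -3·row0 → [0,-8,10]
  row2 -= -2·row1 → [0,0,4]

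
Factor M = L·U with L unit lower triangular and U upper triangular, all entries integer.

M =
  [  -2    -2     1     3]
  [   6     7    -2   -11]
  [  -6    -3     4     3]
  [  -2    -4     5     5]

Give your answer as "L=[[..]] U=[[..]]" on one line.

  r1 -= -3·r0 → [0,1,1,-2]
  r2 -= 3·r0 → [0,3,1,-6]
  r3 -= 1·r0 → [0,-2,4,2]
  r2 -= 3·r1 → [0,0,-2,0]
  r3 -= -2·r1 → [0,0,6,-2]
  r3 -= -3·r2 → [0,0,0,-2]

L=[[1,0,0,0],[-3,1,0,0],[3,3,1,0],[1,-2,-3,1]] U=[[-2,-2,1,3],[0,1,1,-2],[0,0,-2,0],[0,0,0,-2]]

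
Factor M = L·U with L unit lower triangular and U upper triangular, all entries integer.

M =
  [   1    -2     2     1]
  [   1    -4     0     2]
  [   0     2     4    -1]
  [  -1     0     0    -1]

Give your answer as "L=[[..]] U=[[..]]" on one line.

L=[[1,0,0,0],[1,1,0,0],[0,-1,1,0],[-1,1,2,1]] U=[[1,-2,2,1],[0,-2,-2,1],[0,0,2,0],[0,0,0,-1]]

  R1 -= 1·R0 → [0,-2,-2,1]
  R2 -= 0·R0 → [0,2,4,-1]
  R3 -= -1·R0 → [0,-2,2,0]
  R2 -= -1·R1 → [0,0,2,0]
  R3 -= 1·R1 → [0,0,4,-1]
  R3 -= 2·R2 → [0,0,0,-1]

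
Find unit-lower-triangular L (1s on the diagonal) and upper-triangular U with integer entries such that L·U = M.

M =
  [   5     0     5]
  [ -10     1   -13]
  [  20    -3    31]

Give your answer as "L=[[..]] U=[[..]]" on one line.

L=[[1,0,0],[-2,1,0],[4,-3,1]] U=[[5,0,5],[0,1,-3],[0,0,2]]

  r1 -= -2·r0 → [0,1,-3]
  r2 -= 4·r0 → [0,-3,11]
  r2 -= -3·r1 → [0,0,2]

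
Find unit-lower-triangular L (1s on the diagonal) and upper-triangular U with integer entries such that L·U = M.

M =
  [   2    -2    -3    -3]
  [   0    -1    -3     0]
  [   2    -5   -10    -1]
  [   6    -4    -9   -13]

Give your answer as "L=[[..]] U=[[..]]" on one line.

  row1 -= 0·row0 → [0,-1,-3,0]
  row2 -= 1·row0 → [0,-3,-7,2]
  row3 -= 3·row0 → [0,2,0,-4]
  row2 -= 3·row1 → [0,0,2,2]
  row3 -= -2·row1 → [0,0,-6,-4]
  row3 -= -3·row2 → [0,0,0,2]

L=[[1,0,0,0],[0,1,0,0],[1,3,1,0],[3,-2,-3,1]] U=[[2,-2,-3,-3],[0,-1,-3,0],[0,0,2,2],[0,0,0,2]]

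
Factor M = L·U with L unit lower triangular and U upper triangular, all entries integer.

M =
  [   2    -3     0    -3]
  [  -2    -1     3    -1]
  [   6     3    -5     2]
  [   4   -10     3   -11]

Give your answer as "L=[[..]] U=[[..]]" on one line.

L=[[1,0,0,0],[-1,1,0,0],[3,-3,1,0],[2,1,0,1]] U=[[2,-3,0,-3],[0,-4,3,-4],[0,0,4,-1],[0,0,0,-1]]

  row1 -= -1·row0 → [0,-4,3,-4]
  row2 -= 3·row0 → [0,12,-5,11]
  row3 -= 2·row0 → [0,-4,3,-5]
  row2 -= -3·row1 → [0,0,4,-1]
  row3 -= 1·row1 → [0,0,0,-1]
  row3 -= 0·row2 → [0,0,0,-1]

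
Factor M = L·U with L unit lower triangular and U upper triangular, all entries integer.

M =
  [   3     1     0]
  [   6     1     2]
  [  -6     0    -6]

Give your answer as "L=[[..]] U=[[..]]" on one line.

  R1 -= 2·R0 → [0,-1,2]
  R2 -= -2·R0 → [0,2,-6]
  R2 -= -2·R1 → [0,0,-2]

L=[[1,0,0],[2,1,0],[-2,-2,1]] U=[[3,1,0],[0,-1,2],[0,0,-2]]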